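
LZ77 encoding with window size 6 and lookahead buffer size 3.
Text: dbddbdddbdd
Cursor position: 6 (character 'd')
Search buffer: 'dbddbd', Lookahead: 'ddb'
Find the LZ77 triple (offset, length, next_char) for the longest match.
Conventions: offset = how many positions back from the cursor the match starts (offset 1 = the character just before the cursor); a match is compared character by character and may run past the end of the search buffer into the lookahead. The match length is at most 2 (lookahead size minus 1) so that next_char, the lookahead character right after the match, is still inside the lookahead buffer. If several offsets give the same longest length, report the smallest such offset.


Try each offset into the search buffer:
  offset=1 (pos 5, char 'd'): match length 2
  offset=2 (pos 4, char 'b'): match length 0
  offset=3 (pos 3, char 'd'): match length 1
  offset=4 (pos 2, char 'd'): match length 2
  offset=5 (pos 1, char 'b'): match length 0
  offset=6 (pos 0, char 'd'): match length 1
Longest match has length 2, found at offsets 1, 4; take the smallest, offset 1.
next_char = character at position 6 + 2 = 8 -> 'b'

Best match: offset=1, length=2 (matching 'dd' starting at position 5)
LZ77 triple: (1, 2, 'b')


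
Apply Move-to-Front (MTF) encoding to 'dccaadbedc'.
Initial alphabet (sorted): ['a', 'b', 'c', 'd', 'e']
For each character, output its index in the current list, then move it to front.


MTF encoding:
'd': index 3 in ['a', 'b', 'c', 'd', 'e'] -> ['d', 'a', 'b', 'c', 'e']
'c': index 3 in ['d', 'a', 'b', 'c', 'e'] -> ['c', 'd', 'a', 'b', 'e']
'c': index 0 in ['c', 'd', 'a', 'b', 'e'] -> ['c', 'd', 'a', 'b', 'e']
'a': index 2 in ['c', 'd', 'a', 'b', 'e'] -> ['a', 'c', 'd', 'b', 'e']
'a': index 0 in ['a', 'c', 'd', 'b', 'e'] -> ['a', 'c', 'd', 'b', 'e']
'd': index 2 in ['a', 'c', 'd', 'b', 'e'] -> ['d', 'a', 'c', 'b', 'e']
'b': index 3 in ['d', 'a', 'c', 'b', 'e'] -> ['b', 'd', 'a', 'c', 'e']
'e': index 4 in ['b', 'd', 'a', 'c', 'e'] -> ['e', 'b', 'd', 'a', 'c']
'd': index 2 in ['e', 'b', 'd', 'a', 'c'] -> ['d', 'e', 'b', 'a', 'c']
'c': index 4 in ['d', 'e', 'b', 'a', 'c'] -> ['c', 'd', 'e', 'b', 'a']


Output: [3, 3, 0, 2, 0, 2, 3, 4, 2, 4]


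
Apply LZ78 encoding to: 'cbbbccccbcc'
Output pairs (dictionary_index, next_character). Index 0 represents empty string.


LZ78 encoding steps:
Dictionary: {0: ''}
Step 1: w='' (idx 0), next='c' -> output (0, 'c'), add 'c' as idx 1
Step 2: w='' (idx 0), next='b' -> output (0, 'b'), add 'b' as idx 2
Step 3: w='b' (idx 2), next='b' -> output (2, 'b'), add 'bb' as idx 3
Step 4: w='c' (idx 1), next='c' -> output (1, 'c'), add 'cc' as idx 4
Step 5: w='cc' (idx 4), next='b' -> output (4, 'b'), add 'ccb' as idx 5
Step 6: w='cc' (idx 4), end of input -> output (4, '')


Encoded: [(0, 'c'), (0, 'b'), (2, 'b'), (1, 'c'), (4, 'b'), (4, '')]


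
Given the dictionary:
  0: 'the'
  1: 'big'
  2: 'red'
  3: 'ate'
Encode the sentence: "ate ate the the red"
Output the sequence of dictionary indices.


Look up each word in the dictionary:
  'ate' -> 3
  'ate' -> 3
  'the' -> 0
  'the' -> 0
  'red' -> 2

Encoded: [3, 3, 0, 0, 2]


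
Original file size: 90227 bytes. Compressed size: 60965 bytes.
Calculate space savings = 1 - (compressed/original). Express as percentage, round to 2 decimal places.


ratio = compressed/original = 60965/90227 = 0.675685
savings = 1 - ratio = 1 - 0.675685 = 0.324315
as a percentage: 0.324315 * 100 = 32.43%

Space savings = 1 - 60965/90227 = 32.43%


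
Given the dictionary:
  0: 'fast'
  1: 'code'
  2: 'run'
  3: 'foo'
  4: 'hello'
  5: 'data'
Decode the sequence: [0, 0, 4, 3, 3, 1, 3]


Look up each index in the dictionary:
  0 -> 'fast'
  0 -> 'fast'
  4 -> 'hello'
  3 -> 'foo'
  3 -> 'foo'
  1 -> 'code'
  3 -> 'foo'

Decoded: "fast fast hello foo foo code foo"


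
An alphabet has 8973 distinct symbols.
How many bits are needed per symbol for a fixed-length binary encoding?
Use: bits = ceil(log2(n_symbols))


log2(8973) = 13.1314
Bracket: 2^13 = 8192 < 8973 <= 2^14 = 16384
So ceil(log2(8973)) = 14

bits = ceil(log2(8973)) = ceil(13.1314) = 14 bits


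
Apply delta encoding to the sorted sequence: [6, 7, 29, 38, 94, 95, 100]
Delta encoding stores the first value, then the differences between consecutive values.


First value: 6
Deltas:
  7 - 6 = 1
  29 - 7 = 22
  38 - 29 = 9
  94 - 38 = 56
  95 - 94 = 1
  100 - 95 = 5


Delta encoded: [6, 1, 22, 9, 56, 1, 5]


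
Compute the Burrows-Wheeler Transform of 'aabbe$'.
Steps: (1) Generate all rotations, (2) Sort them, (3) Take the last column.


Rotations (sorted):
  0: $aabbe -> last char: e
  1: aabbe$ -> last char: $
  2: abbe$a -> last char: a
  3: bbe$aa -> last char: a
  4: be$aab -> last char: b
  5: e$aabb -> last char: b


BWT = e$aabb


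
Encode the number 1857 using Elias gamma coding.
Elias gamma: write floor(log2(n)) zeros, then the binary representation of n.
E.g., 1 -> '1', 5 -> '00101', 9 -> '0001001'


num_bits = floor(log2(1857)) + 1 = 11
leading_zeros = num_bits - 1 = 10
binary(1857) = 11101000001

Elias gamma(1857) = '0000000000' + '11101000001' = 000000000011101000001 (21 bits)


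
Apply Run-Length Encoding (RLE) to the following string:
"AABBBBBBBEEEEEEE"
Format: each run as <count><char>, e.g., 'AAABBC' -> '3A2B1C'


Scanning runs left to right:
  i=0: run of 'A' x 2 -> '2A'
  i=2: run of 'B' x 7 -> '7B'
  i=9: run of 'E' x 7 -> '7E'

RLE = 2A7B7E


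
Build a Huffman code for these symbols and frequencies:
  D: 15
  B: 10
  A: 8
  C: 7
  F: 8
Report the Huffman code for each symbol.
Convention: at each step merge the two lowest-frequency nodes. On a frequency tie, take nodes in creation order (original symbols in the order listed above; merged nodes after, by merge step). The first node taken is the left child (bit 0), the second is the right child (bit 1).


Huffman tree construction:
Step 1: Merge C(7) + A(8) = 15
Step 2: Merge F(8) + B(10) = 18
Step 3: Merge D(15) + (C+A)(15) = 30
Step 4: Merge (F+B)(18) + (D+(C+A))(30) = 48
Read each symbol's code off the tree from the root (left child = 0, right child = 1).

Codes:
  D: 10 (length 2)
  B: 01 (length 2)
  A: 111 (length 3)
  C: 110 (length 3)
  F: 00 (length 2)
Average code length: 111/48 = 2.3125 bits/symbol


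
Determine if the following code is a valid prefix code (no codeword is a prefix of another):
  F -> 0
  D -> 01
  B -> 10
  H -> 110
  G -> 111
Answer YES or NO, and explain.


Checking each pair (does one codeword prefix another?):
  F='0' vs D='01': prefix -- VIOLATION

NO -- this is NOT a valid prefix code. F (0) is a prefix of D (01).


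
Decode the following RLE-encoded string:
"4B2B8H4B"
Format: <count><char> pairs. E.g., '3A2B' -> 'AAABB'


Expanding each <count><char> pair:
  4B -> 'BBBB'
  2B -> 'BB'
  8H -> 'HHHHHHHH'
  4B -> 'BBBB'

Decoded = BBBBBBHHHHHHHHBBBB


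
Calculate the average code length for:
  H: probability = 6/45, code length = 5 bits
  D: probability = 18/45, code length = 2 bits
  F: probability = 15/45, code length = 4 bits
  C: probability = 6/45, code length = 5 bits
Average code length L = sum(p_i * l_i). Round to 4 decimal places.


Weighted contributions p_i * l_i:
  H: (6/45) * 5 = 30/45
  D: (18/45) * 2 = 36/45
  F: (15/45) * 4 = 60/45
  C: (6/45) * 5 = 30/45
Sum = (30 + 36 + 60 + 30)/45 = 156/45

L = 156/45 = 3.4667 bits/symbol


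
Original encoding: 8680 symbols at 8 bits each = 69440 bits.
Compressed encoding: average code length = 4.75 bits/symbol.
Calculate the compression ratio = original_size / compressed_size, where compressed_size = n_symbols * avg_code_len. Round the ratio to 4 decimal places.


original_size = n_symbols * orig_bits = 8680 * 8 = 69440 bits
compressed_size = n_symbols * avg_code_len = 8680 * 4.75 = 41230.0 bits
ratio = original_size / compressed_size = 69440 / 41230.0 = 1.6842

Compression ratio = 1.6842


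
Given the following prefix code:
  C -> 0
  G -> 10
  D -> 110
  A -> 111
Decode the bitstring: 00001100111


Decoding step by step:
Bits 0 -> C
Bits 0 -> C
Bits 0 -> C
Bits 0 -> C
Bits 110 -> D
Bits 0 -> C
Bits 111 -> A


Decoded message: CCCCDCA


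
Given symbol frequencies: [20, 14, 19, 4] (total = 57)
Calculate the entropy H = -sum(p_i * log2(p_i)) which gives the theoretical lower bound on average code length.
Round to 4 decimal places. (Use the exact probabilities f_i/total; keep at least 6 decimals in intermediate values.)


Per-symbol terms -p_i * log2(p_i) with p_i = f_i/57:
  p = 20/57 = 0.350877: log2(p) = -1.510962, -p*log2(p) = 0.530162
  p = 14/57 = 0.245614: log2(p) = -2.025535, -p*log2(p) = 0.497500
  p = 19/57 = 0.333333: log2(p) = -1.584963, -p*log2(p) = 0.528321
  p = 4/57 = 0.070175: log2(p) = -3.832890, -p*log2(p) = 0.268975
H = 0.530162 + 0.497500 + 0.528321 + 0.268975 = 1.824958

H = 1.825 bits/symbol


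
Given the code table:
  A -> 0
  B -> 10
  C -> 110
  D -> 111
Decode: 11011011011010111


Decoding:
110 -> C
110 -> C
110 -> C
110 -> C
10 -> B
111 -> D


Result: CCCCBD


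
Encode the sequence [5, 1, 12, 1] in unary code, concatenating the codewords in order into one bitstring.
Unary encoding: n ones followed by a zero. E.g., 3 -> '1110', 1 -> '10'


Encode each number as n ones followed by a terminating 0:
  5 -> 111110 (6 bits)
  1 -> 10 (2 bits)
  12 -> 1111111111110 (13 bits)
  1 -> 10 (2 bits)
Total length = 6 + 2 + 13 + 2 = 23 bits.

Unary([5, 1, 12, 1]) = 11111010111111111111010 (23 bits)


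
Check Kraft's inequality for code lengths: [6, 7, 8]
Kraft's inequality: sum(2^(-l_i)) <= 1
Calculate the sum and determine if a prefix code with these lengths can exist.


Sum = 2^(-6) + 2^(-7) + 2^(-8)
    = 0.015625 + 0.0078125 + 0.00390625
    = 7/256 = 0.02734375
Since 0.02734375 <= 1, Kraft's inequality IS satisfied.
A prefix code with these lengths CAN exist.

Kraft sum = 0.02734375. Satisfied.


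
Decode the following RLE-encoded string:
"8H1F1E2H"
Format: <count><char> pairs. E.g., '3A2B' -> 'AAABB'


Expanding each <count><char> pair:
  8H -> 'HHHHHHHH'
  1F -> 'F'
  1E -> 'E'
  2H -> 'HH'

Decoded = HHHHHHHHFEHH


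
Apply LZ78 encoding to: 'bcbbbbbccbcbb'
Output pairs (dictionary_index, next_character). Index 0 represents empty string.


LZ78 encoding steps:
Dictionary: {0: ''}
Step 1: w='' (idx 0), next='b' -> output (0, 'b'), add 'b' as idx 1
Step 2: w='' (idx 0), next='c' -> output (0, 'c'), add 'c' as idx 2
Step 3: w='b' (idx 1), next='b' -> output (1, 'b'), add 'bb' as idx 3
Step 4: w='bb' (idx 3), next='b' -> output (3, 'b'), add 'bbb' as idx 4
Step 5: w='c' (idx 2), next='c' -> output (2, 'c'), add 'cc' as idx 5
Step 6: w='b' (idx 1), next='c' -> output (1, 'c'), add 'bc' as idx 6
Step 7: w='bb' (idx 3), end of input -> output (3, '')


Encoded: [(0, 'b'), (0, 'c'), (1, 'b'), (3, 'b'), (2, 'c'), (1, 'c'), (3, '')]


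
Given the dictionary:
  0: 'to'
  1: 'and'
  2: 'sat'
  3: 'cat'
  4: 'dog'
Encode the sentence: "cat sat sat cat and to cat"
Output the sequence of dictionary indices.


Look up each word in the dictionary:
  'cat' -> 3
  'sat' -> 2
  'sat' -> 2
  'cat' -> 3
  'and' -> 1
  'to' -> 0
  'cat' -> 3

Encoded: [3, 2, 2, 3, 1, 0, 3]


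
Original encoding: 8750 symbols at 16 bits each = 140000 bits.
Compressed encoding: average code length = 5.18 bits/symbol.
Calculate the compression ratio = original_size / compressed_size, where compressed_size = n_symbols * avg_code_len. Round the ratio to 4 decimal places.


original_size = n_symbols * orig_bits = 8750 * 16 = 140000 bits
compressed_size = n_symbols * avg_code_len = 8750 * 5.18 = 45325.0 bits
ratio = original_size / compressed_size = 140000 / 45325.0 = 3.0888

Compression ratio = 3.0888


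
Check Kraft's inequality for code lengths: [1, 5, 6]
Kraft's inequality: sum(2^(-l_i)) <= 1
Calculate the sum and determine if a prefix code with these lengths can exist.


Sum = 2^(-1) + 2^(-5) + 2^(-6)
    = 0.5 + 0.03125 + 0.015625
    = 35/64 = 0.546875
Since 0.546875 <= 1, Kraft's inequality IS satisfied.
A prefix code with these lengths CAN exist.

Kraft sum = 0.546875. Satisfied.


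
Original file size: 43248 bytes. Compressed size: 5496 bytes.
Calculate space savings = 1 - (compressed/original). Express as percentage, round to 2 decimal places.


ratio = compressed/original = 5496/43248 = 0.127081
savings = 1 - ratio = 1 - 0.127081 = 0.872919
as a percentage: 0.872919 * 100 = 87.29%

Space savings = 1 - 5496/43248 = 87.29%


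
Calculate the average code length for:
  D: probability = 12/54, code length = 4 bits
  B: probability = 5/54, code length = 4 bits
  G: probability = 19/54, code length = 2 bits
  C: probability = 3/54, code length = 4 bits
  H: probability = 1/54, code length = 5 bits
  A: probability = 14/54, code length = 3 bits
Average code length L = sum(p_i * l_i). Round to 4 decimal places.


Weighted contributions p_i * l_i:
  D: (12/54) * 4 = 48/54
  B: (5/54) * 4 = 20/54
  G: (19/54) * 2 = 38/54
  C: (3/54) * 4 = 12/54
  H: (1/54) * 5 = 5/54
  A: (14/54) * 3 = 42/54
Sum = (48 + 20 + 38 + 12 + 5 + 42)/54 = 165/54

L = 165/54 = 3.0556 bits/symbol


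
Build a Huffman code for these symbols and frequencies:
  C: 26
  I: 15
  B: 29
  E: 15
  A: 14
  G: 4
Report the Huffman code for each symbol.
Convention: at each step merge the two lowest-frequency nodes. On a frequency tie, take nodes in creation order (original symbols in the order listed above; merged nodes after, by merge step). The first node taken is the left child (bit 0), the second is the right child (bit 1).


Huffman tree construction:
Step 1: Merge G(4) + A(14) = 18
Step 2: Merge I(15) + E(15) = 30
Step 3: Merge (G+A)(18) + C(26) = 44
Step 4: Merge B(29) + (I+E)(30) = 59
Step 5: Merge ((G+A)+C)(44) + (B+(I+E))(59) = 103
Read each symbol's code off the tree from the root (left child = 0, right child = 1).

Codes:
  C: 01 (length 2)
  I: 110 (length 3)
  B: 10 (length 2)
  E: 111 (length 3)
  A: 001 (length 3)
  G: 000 (length 3)
Average code length: 254/103 = 2.4660 bits/symbol


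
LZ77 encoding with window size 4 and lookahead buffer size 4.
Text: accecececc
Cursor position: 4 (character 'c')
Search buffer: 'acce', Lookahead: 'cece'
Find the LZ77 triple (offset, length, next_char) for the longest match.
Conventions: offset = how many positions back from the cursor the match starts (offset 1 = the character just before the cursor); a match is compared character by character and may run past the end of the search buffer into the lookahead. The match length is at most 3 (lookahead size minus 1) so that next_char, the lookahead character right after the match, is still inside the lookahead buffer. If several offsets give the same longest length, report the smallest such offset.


Try each offset into the search buffer:
  offset=1 (pos 3, char 'e'): match length 0
  offset=2 (pos 2, char 'c'): match length 3
  offset=3 (pos 1, char 'c'): match length 1
  offset=4 (pos 0, char 'a'): match length 0
Longest match has length 3 at offset 2.
next_char = character at position 4 + 3 = 7 -> 'e'

Best match: offset=2, length=3 (matching 'cec' starting at position 2)
LZ77 triple: (2, 3, 'e')


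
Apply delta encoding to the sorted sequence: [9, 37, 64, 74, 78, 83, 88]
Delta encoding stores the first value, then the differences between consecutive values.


First value: 9
Deltas:
  37 - 9 = 28
  64 - 37 = 27
  74 - 64 = 10
  78 - 74 = 4
  83 - 78 = 5
  88 - 83 = 5


Delta encoded: [9, 28, 27, 10, 4, 5, 5]


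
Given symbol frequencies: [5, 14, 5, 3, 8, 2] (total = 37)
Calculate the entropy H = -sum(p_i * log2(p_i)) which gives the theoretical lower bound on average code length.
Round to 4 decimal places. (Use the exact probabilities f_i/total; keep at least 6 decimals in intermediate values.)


Per-symbol terms -p_i * log2(p_i) with p_i = f_i/37:
  p = 5/37 = 0.135135: log2(p) = -2.887525, -p*log2(p) = 0.390206
  p = 14/37 = 0.378378: log2(p) = -1.402098, -p*log2(p) = 0.530524
  p = 5/37 = 0.135135: log2(p) = -2.887525, -p*log2(p) = 0.390206
  p = 3/37 = 0.081081: log2(p) = -3.624491, -p*log2(p) = 0.293878
  p = 8/37 = 0.216216: log2(p) = -2.209453, -p*log2(p) = 0.477720
  p = 2/37 = 0.054054: log2(p) = -4.209453, -p*log2(p) = 0.227538
H = 0.390206 + 0.530524 + 0.390206 + 0.293878 + 0.477720 + 0.227538 = 2.310072

H = 2.3101 bits/symbol


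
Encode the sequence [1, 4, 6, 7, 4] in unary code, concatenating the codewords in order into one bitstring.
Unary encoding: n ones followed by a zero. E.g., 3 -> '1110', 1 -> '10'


Encode each number as n ones followed by a terminating 0:
  1 -> 10 (2 bits)
  4 -> 11110 (5 bits)
  6 -> 1111110 (7 bits)
  7 -> 11111110 (8 bits)
  4 -> 11110 (5 bits)
Total length = 2 + 5 + 7 + 8 + 5 = 27 bits.

Unary([1, 4, 6, 7, 4]) = 101111011111101111111011110 (27 bits)


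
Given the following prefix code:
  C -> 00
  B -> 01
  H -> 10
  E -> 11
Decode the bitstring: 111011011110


Decoding step by step:
Bits 11 -> E
Bits 10 -> H
Bits 11 -> E
Bits 01 -> B
Bits 11 -> E
Bits 10 -> H


Decoded message: EHEBEH


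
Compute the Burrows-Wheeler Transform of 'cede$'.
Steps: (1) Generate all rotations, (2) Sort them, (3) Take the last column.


Rotations (sorted):
  0: $cede -> last char: e
  1: cede$ -> last char: $
  2: de$ce -> last char: e
  3: e$ced -> last char: d
  4: ede$c -> last char: c


BWT = e$edc


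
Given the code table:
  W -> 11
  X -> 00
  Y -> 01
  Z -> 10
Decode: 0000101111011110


Decoding:
00 -> X
00 -> X
10 -> Z
11 -> W
11 -> W
01 -> Y
11 -> W
10 -> Z


Result: XXZWWYWZ


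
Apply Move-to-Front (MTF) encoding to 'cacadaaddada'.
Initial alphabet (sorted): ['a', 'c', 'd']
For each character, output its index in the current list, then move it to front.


MTF encoding:
'c': index 1 in ['a', 'c', 'd'] -> ['c', 'a', 'd']
'a': index 1 in ['c', 'a', 'd'] -> ['a', 'c', 'd']
'c': index 1 in ['a', 'c', 'd'] -> ['c', 'a', 'd']
'a': index 1 in ['c', 'a', 'd'] -> ['a', 'c', 'd']
'd': index 2 in ['a', 'c', 'd'] -> ['d', 'a', 'c']
'a': index 1 in ['d', 'a', 'c'] -> ['a', 'd', 'c']
'a': index 0 in ['a', 'd', 'c'] -> ['a', 'd', 'c']
'd': index 1 in ['a', 'd', 'c'] -> ['d', 'a', 'c']
'd': index 0 in ['d', 'a', 'c'] -> ['d', 'a', 'c']
'a': index 1 in ['d', 'a', 'c'] -> ['a', 'd', 'c']
'd': index 1 in ['a', 'd', 'c'] -> ['d', 'a', 'c']
'a': index 1 in ['d', 'a', 'c'] -> ['a', 'd', 'c']


Output: [1, 1, 1, 1, 2, 1, 0, 1, 0, 1, 1, 1]


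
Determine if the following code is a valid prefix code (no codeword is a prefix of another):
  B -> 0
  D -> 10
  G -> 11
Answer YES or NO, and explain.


Checking each pair (does one codeword prefix another?):
  B='0' vs D='10': no prefix
  B='0' vs G='11': no prefix
  D='10' vs B='0': no prefix
  D='10' vs G='11': no prefix
  G='11' vs B='0': no prefix
  G='11' vs D='10': no prefix
No violation found over all pairs.

YES -- this is a valid prefix code. No codeword is a prefix of any other codeword.


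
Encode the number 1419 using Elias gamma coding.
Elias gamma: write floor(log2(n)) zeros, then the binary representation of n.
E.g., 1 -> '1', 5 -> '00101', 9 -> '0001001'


num_bits = floor(log2(1419)) + 1 = 11
leading_zeros = num_bits - 1 = 10
binary(1419) = 10110001011

Elias gamma(1419) = '0000000000' + '10110001011' = 000000000010110001011 (21 bits)


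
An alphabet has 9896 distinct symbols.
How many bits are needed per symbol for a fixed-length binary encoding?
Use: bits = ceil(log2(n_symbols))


log2(9896) = 13.2726
Bracket: 2^13 = 8192 < 9896 <= 2^14 = 16384
So ceil(log2(9896)) = 14

bits = ceil(log2(9896)) = ceil(13.2726) = 14 bits


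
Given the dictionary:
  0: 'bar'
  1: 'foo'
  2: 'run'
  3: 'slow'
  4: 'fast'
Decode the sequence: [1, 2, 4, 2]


Look up each index in the dictionary:
  1 -> 'foo'
  2 -> 'run'
  4 -> 'fast'
  2 -> 'run'

Decoded: "foo run fast run"


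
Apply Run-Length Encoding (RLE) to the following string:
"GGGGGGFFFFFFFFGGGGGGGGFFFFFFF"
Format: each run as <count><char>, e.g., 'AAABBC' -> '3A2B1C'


Scanning runs left to right:
  i=0: run of 'G' x 6 -> '6G'
  i=6: run of 'F' x 8 -> '8F'
  i=14: run of 'G' x 8 -> '8G'
  i=22: run of 'F' x 7 -> '7F'

RLE = 6G8F8G7F


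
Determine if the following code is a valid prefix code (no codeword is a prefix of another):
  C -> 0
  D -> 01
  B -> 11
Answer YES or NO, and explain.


Checking each pair (does one codeword prefix another?):
  C='0' vs D='01': prefix -- VIOLATION

NO -- this is NOT a valid prefix code. C (0) is a prefix of D (01).


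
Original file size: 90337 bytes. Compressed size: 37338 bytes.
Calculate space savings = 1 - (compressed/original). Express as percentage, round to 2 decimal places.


ratio = compressed/original = 37338/90337 = 0.413319
savings = 1 - ratio = 1 - 0.413319 = 0.586681
as a percentage: 0.586681 * 100 = 58.67%

Space savings = 1 - 37338/90337 = 58.67%


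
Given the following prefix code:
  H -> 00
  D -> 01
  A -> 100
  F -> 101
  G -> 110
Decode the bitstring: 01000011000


Decoding step by step:
Bits 01 -> D
Bits 00 -> H
Bits 00 -> H
Bits 110 -> G
Bits 00 -> H


Decoded message: DHHGH


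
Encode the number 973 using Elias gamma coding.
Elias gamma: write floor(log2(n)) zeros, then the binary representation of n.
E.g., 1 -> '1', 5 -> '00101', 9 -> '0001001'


num_bits = floor(log2(973)) + 1 = 10
leading_zeros = num_bits - 1 = 9
binary(973) = 1111001101

Elias gamma(973) = '000000000' + '1111001101' = 0000000001111001101 (19 bits)


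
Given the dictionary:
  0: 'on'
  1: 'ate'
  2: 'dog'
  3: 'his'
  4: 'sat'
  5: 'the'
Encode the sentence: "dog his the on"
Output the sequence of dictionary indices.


Look up each word in the dictionary:
  'dog' -> 2
  'his' -> 3
  'the' -> 5
  'on' -> 0

Encoded: [2, 3, 5, 0]


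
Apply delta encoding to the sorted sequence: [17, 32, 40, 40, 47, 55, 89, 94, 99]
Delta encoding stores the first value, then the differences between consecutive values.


First value: 17
Deltas:
  32 - 17 = 15
  40 - 32 = 8
  40 - 40 = 0
  47 - 40 = 7
  55 - 47 = 8
  89 - 55 = 34
  94 - 89 = 5
  99 - 94 = 5


Delta encoded: [17, 15, 8, 0, 7, 8, 34, 5, 5]


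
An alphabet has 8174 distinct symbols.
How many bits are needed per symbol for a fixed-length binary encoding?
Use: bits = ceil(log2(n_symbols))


log2(8174) = 12.9968
Bracket: 2^12 = 4096 < 8174 <= 2^13 = 8192
So ceil(log2(8174)) = 13

bits = ceil(log2(8174)) = ceil(12.9968) = 13 bits


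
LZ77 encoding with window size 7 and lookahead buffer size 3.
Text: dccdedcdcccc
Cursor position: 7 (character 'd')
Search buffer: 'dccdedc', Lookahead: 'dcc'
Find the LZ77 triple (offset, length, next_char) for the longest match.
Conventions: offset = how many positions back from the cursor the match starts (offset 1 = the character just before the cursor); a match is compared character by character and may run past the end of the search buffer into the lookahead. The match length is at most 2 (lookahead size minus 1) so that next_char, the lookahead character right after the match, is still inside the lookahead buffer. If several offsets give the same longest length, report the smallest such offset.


Try each offset into the search buffer:
  offset=1 (pos 6, char 'c'): match length 0
  offset=2 (pos 5, char 'd'): match length 2
  offset=3 (pos 4, char 'e'): match length 0
  offset=4 (pos 3, char 'd'): match length 1
  offset=5 (pos 2, char 'c'): match length 0
  offset=6 (pos 1, char 'c'): match length 0
  offset=7 (pos 0, char 'd'): match length 2
Longest match has length 2, found at offsets 2, 7; take the smallest, offset 2.
next_char = character at position 7 + 2 = 9 -> 'c'

Best match: offset=2, length=2 (matching 'dc' starting at position 5)
LZ77 triple: (2, 2, 'c')


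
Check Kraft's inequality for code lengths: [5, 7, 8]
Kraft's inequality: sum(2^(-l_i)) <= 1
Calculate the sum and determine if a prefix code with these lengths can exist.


Sum = 2^(-5) + 2^(-7) + 2^(-8)
    = 0.03125 + 0.0078125 + 0.00390625
    = 11/256 = 0.04296875
Since 0.04296875 <= 1, Kraft's inequality IS satisfied.
A prefix code with these lengths CAN exist.

Kraft sum = 0.04296875. Satisfied.


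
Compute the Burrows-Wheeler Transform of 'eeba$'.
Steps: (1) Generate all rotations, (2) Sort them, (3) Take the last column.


Rotations (sorted):
  0: $eeba -> last char: a
  1: a$eeb -> last char: b
  2: ba$ee -> last char: e
  3: eba$e -> last char: e
  4: eeba$ -> last char: $


BWT = abee$


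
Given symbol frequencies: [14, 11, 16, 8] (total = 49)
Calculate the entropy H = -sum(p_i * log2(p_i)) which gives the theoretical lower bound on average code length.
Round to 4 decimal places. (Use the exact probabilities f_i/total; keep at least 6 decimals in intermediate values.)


Per-symbol terms -p_i * log2(p_i) with p_i = f_i/49:
  p = 14/49 = 0.285714: log2(p) = -1.807355, -p*log2(p) = 0.516387
  p = 11/49 = 0.224490: log2(p) = -2.155278, -p*log2(p) = 0.483838
  p = 16/49 = 0.326531: log2(p) = -1.614710, -p*log2(p) = 0.527252
  p = 8/49 = 0.163265: log2(p) = -2.614710, -p*log2(p) = 0.426891
H = 0.516387 + 0.483838 + 0.527252 + 0.426891 = 1.954368

H = 1.9544 bits/symbol


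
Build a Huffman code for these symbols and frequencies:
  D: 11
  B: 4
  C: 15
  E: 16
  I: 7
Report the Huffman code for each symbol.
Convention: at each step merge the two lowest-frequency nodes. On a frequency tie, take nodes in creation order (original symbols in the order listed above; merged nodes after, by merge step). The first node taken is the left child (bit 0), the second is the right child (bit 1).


Huffman tree construction:
Step 1: Merge B(4) + I(7) = 11
Step 2: Merge D(11) + (B+I)(11) = 22
Step 3: Merge C(15) + E(16) = 31
Step 4: Merge (D+(B+I))(22) + (C+E)(31) = 53
Read each symbol's code off the tree from the root (left child = 0, right child = 1).

Codes:
  D: 00 (length 2)
  B: 010 (length 3)
  C: 10 (length 2)
  E: 11 (length 2)
  I: 011 (length 3)
Average code length: 117/53 = 2.2075 bits/symbol


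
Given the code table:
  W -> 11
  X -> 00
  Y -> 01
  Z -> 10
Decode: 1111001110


Decoding:
11 -> W
11 -> W
00 -> X
11 -> W
10 -> Z


Result: WWXWZ


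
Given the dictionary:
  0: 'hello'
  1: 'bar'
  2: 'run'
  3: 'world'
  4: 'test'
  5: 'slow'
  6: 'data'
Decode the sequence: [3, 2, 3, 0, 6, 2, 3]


Look up each index in the dictionary:
  3 -> 'world'
  2 -> 'run'
  3 -> 'world'
  0 -> 'hello'
  6 -> 'data'
  2 -> 'run'
  3 -> 'world'

Decoded: "world run world hello data run world"


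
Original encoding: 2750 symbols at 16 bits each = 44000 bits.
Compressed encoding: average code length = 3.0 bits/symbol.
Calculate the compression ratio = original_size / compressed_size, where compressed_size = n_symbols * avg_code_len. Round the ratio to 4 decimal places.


original_size = n_symbols * orig_bits = 2750 * 16 = 44000 bits
compressed_size = n_symbols * avg_code_len = 2750 * 3.0 = 8250.0 bits
ratio = original_size / compressed_size = 44000 / 8250.0 = 5.3333

Compression ratio = 5.3333


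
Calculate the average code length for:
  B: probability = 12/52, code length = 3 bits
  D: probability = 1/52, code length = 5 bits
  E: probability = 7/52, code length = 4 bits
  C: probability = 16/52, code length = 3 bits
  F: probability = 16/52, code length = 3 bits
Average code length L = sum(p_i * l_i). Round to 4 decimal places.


Weighted contributions p_i * l_i:
  B: (12/52) * 3 = 36/52
  D: (1/52) * 5 = 5/52
  E: (7/52) * 4 = 28/52
  C: (16/52) * 3 = 48/52
  F: (16/52) * 3 = 48/52
Sum = (36 + 5 + 28 + 48 + 48)/52 = 165/52

L = 165/52 = 3.1731 bits/symbol


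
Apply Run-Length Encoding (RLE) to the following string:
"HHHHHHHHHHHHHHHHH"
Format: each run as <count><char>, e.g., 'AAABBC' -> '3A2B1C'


Scanning runs left to right:
  i=0: run of 'H' x 17 -> '17H'

RLE = 17H


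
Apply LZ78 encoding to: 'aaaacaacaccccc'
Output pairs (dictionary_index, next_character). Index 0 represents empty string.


LZ78 encoding steps:
Dictionary: {0: ''}
Step 1: w='' (idx 0), next='a' -> output (0, 'a'), add 'a' as idx 1
Step 2: w='a' (idx 1), next='a' -> output (1, 'a'), add 'aa' as idx 2
Step 3: w='a' (idx 1), next='c' -> output (1, 'c'), add 'ac' as idx 3
Step 4: w='aa' (idx 2), next='c' -> output (2, 'c'), add 'aac' as idx 4
Step 5: w='ac' (idx 3), next='c' -> output (3, 'c'), add 'acc' as idx 5
Step 6: w='' (idx 0), next='c' -> output (0, 'c'), add 'c' as idx 6
Step 7: w='c' (idx 6), next='c' -> output (6, 'c'), add 'cc' as idx 7


Encoded: [(0, 'a'), (1, 'a'), (1, 'c'), (2, 'c'), (3, 'c'), (0, 'c'), (6, 'c')]


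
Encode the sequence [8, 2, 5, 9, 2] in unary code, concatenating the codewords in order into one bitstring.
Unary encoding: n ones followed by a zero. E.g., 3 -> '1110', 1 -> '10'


Encode each number as n ones followed by a terminating 0:
  8 -> 111111110 (9 bits)
  2 -> 110 (3 bits)
  5 -> 111110 (6 bits)
  9 -> 1111111110 (10 bits)
  2 -> 110 (3 bits)
Total length = 9 + 3 + 6 + 10 + 3 = 31 bits.

Unary([8, 2, 5, 9, 2]) = 1111111101101111101111111110110 (31 bits)


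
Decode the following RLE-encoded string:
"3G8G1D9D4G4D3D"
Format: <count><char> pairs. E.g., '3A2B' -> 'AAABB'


Expanding each <count><char> pair:
  3G -> 'GGG'
  8G -> 'GGGGGGGG'
  1D -> 'D'
  9D -> 'DDDDDDDDD'
  4G -> 'GGGG'
  4D -> 'DDDD'
  3D -> 'DDD'

Decoded = GGGGGGGGGGGDDDDDDDDDDGGGGDDDDDDD


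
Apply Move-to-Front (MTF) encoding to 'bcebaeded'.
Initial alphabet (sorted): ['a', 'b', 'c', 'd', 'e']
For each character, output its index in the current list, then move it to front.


MTF encoding:
'b': index 1 in ['a', 'b', 'c', 'd', 'e'] -> ['b', 'a', 'c', 'd', 'e']
'c': index 2 in ['b', 'a', 'c', 'd', 'e'] -> ['c', 'b', 'a', 'd', 'e']
'e': index 4 in ['c', 'b', 'a', 'd', 'e'] -> ['e', 'c', 'b', 'a', 'd']
'b': index 2 in ['e', 'c', 'b', 'a', 'd'] -> ['b', 'e', 'c', 'a', 'd']
'a': index 3 in ['b', 'e', 'c', 'a', 'd'] -> ['a', 'b', 'e', 'c', 'd']
'e': index 2 in ['a', 'b', 'e', 'c', 'd'] -> ['e', 'a', 'b', 'c', 'd']
'd': index 4 in ['e', 'a', 'b', 'c', 'd'] -> ['d', 'e', 'a', 'b', 'c']
'e': index 1 in ['d', 'e', 'a', 'b', 'c'] -> ['e', 'd', 'a', 'b', 'c']
'd': index 1 in ['e', 'd', 'a', 'b', 'c'] -> ['d', 'e', 'a', 'b', 'c']


Output: [1, 2, 4, 2, 3, 2, 4, 1, 1]


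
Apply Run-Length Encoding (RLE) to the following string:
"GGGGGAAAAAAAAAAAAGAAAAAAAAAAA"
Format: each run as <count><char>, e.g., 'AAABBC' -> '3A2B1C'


Scanning runs left to right:
  i=0: run of 'G' x 5 -> '5G'
  i=5: run of 'A' x 12 -> '12A'
  i=17: run of 'G' x 1 -> '1G'
  i=18: run of 'A' x 11 -> '11A'

RLE = 5G12A1G11A


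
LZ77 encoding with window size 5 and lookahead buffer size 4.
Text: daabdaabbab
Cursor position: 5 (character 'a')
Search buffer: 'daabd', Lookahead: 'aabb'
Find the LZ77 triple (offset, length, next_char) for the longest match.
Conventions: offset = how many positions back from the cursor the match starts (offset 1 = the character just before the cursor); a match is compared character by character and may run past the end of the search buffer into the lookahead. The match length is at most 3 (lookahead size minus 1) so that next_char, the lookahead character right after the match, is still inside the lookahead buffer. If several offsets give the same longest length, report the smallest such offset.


Try each offset into the search buffer:
  offset=1 (pos 4, char 'd'): match length 0
  offset=2 (pos 3, char 'b'): match length 0
  offset=3 (pos 2, char 'a'): match length 1
  offset=4 (pos 1, char 'a'): match length 3
  offset=5 (pos 0, char 'd'): match length 0
Longest match has length 3 at offset 4.
next_char = character at position 5 + 3 = 8 -> 'b'

Best match: offset=4, length=3 (matching 'aab' starting at position 1)
LZ77 triple: (4, 3, 'b')


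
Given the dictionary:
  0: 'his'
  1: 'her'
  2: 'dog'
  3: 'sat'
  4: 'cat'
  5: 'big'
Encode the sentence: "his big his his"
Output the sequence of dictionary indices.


Look up each word in the dictionary:
  'his' -> 0
  'big' -> 5
  'his' -> 0
  'his' -> 0

Encoded: [0, 5, 0, 0]


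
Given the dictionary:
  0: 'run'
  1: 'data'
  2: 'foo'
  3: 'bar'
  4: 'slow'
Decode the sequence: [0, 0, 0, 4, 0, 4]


Look up each index in the dictionary:
  0 -> 'run'
  0 -> 'run'
  0 -> 'run'
  4 -> 'slow'
  0 -> 'run'
  4 -> 'slow'

Decoded: "run run run slow run slow"


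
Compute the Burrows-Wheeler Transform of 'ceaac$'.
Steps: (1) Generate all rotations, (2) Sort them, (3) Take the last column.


Rotations (sorted):
  0: $ceaac -> last char: c
  1: aac$ce -> last char: e
  2: ac$cea -> last char: a
  3: c$ceaa -> last char: a
  4: ceaac$ -> last char: $
  5: eaac$c -> last char: c


BWT = ceaa$c


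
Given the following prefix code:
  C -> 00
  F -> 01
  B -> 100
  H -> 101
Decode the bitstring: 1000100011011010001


Decoding step by step:
Bits 100 -> B
Bits 01 -> F
Bits 00 -> C
Bits 01 -> F
Bits 101 -> H
Bits 101 -> H
Bits 00 -> C
Bits 01 -> F


Decoded message: BFCFHHCF


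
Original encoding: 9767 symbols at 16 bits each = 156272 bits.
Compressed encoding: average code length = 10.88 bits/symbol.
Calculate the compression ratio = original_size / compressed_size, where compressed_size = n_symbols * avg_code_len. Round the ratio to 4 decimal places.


original_size = n_symbols * orig_bits = 9767 * 16 = 156272 bits
compressed_size = n_symbols * avg_code_len = 9767 * 10.88 = 106264.96 bits
ratio = original_size / compressed_size = 156272 / 106264.96 = 1.4706

Compression ratio = 1.4706


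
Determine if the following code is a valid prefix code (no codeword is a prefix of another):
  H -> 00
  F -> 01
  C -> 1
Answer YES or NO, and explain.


Checking each pair (does one codeword prefix another?):
  H='00' vs F='01': no prefix
  H='00' vs C='1': no prefix
  F='01' vs H='00': no prefix
  F='01' vs C='1': no prefix
  C='1' vs H='00': no prefix
  C='1' vs F='01': no prefix
No violation found over all pairs.

YES -- this is a valid prefix code. No codeword is a prefix of any other codeword.


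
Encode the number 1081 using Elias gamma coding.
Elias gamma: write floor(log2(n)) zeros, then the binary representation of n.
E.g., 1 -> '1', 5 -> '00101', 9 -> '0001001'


num_bits = floor(log2(1081)) + 1 = 11
leading_zeros = num_bits - 1 = 10
binary(1081) = 10000111001

Elias gamma(1081) = '0000000000' + '10000111001' = 000000000010000111001 (21 bits)


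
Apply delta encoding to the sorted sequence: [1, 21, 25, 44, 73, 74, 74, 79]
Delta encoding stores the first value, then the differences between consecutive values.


First value: 1
Deltas:
  21 - 1 = 20
  25 - 21 = 4
  44 - 25 = 19
  73 - 44 = 29
  74 - 73 = 1
  74 - 74 = 0
  79 - 74 = 5


Delta encoded: [1, 20, 4, 19, 29, 1, 0, 5]


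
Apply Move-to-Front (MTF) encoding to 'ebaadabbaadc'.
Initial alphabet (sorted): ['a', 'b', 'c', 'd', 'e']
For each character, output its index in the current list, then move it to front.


MTF encoding:
'e': index 4 in ['a', 'b', 'c', 'd', 'e'] -> ['e', 'a', 'b', 'c', 'd']
'b': index 2 in ['e', 'a', 'b', 'c', 'd'] -> ['b', 'e', 'a', 'c', 'd']
'a': index 2 in ['b', 'e', 'a', 'c', 'd'] -> ['a', 'b', 'e', 'c', 'd']
'a': index 0 in ['a', 'b', 'e', 'c', 'd'] -> ['a', 'b', 'e', 'c', 'd']
'd': index 4 in ['a', 'b', 'e', 'c', 'd'] -> ['d', 'a', 'b', 'e', 'c']
'a': index 1 in ['d', 'a', 'b', 'e', 'c'] -> ['a', 'd', 'b', 'e', 'c']
'b': index 2 in ['a', 'd', 'b', 'e', 'c'] -> ['b', 'a', 'd', 'e', 'c']
'b': index 0 in ['b', 'a', 'd', 'e', 'c'] -> ['b', 'a', 'd', 'e', 'c']
'a': index 1 in ['b', 'a', 'd', 'e', 'c'] -> ['a', 'b', 'd', 'e', 'c']
'a': index 0 in ['a', 'b', 'd', 'e', 'c'] -> ['a', 'b', 'd', 'e', 'c']
'd': index 2 in ['a', 'b', 'd', 'e', 'c'] -> ['d', 'a', 'b', 'e', 'c']
'c': index 4 in ['d', 'a', 'b', 'e', 'c'] -> ['c', 'd', 'a', 'b', 'e']


Output: [4, 2, 2, 0, 4, 1, 2, 0, 1, 0, 2, 4]


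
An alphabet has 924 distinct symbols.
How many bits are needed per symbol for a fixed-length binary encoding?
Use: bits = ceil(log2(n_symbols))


log2(924) = 9.8517
Bracket: 2^9 = 512 < 924 <= 2^10 = 1024
So ceil(log2(924)) = 10

bits = ceil(log2(924)) = ceil(9.8517) = 10 bits


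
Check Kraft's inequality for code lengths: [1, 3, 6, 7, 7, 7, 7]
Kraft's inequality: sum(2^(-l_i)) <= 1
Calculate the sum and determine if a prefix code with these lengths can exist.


Sum = 2^(-1) + 2^(-3) + 2^(-6) + 2^(-7) + 2^(-7) + 2^(-7) + 2^(-7)
    = 0.5 + 0.125 + 0.015625 + 0.0078125 + 0.0078125 + 0.0078125 + 0.0078125
    = 86/128 = 0.671875
Since 0.671875 <= 1, Kraft's inequality IS satisfied.
A prefix code with these lengths CAN exist.

Kraft sum = 0.671875. Satisfied.


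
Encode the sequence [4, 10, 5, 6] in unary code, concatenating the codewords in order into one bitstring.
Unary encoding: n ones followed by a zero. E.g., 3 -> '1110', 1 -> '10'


Encode each number as n ones followed by a terminating 0:
  4 -> 11110 (5 bits)
  10 -> 11111111110 (11 bits)
  5 -> 111110 (6 bits)
  6 -> 1111110 (7 bits)
Total length = 5 + 11 + 6 + 7 = 29 bits.

Unary([4, 10, 5, 6]) = 11110111111111101111101111110 (29 bits)


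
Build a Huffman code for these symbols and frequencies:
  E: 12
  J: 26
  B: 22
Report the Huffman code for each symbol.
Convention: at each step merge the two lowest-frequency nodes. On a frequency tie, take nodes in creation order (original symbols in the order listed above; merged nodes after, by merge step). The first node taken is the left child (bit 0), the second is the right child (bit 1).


Huffman tree construction:
Step 1: Merge E(12) + B(22) = 34
Step 2: Merge J(26) + (E+B)(34) = 60
Read each symbol's code off the tree from the root (left child = 0, right child = 1).

Codes:
  E: 10 (length 2)
  J: 0 (length 1)
  B: 11 (length 2)
Average code length: 94/60 = 1.5667 bits/symbol


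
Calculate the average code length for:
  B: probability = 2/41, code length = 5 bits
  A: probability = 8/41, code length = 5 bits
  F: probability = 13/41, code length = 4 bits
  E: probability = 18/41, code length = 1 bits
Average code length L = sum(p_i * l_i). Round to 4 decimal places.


Weighted contributions p_i * l_i:
  B: (2/41) * 5 = 10/41
  A: (8/41) * 5 = 40/41
  F: (13/41) * 4 = 52/41
  E: (18/41) * 1 = 18/41
Sum = (10 + 40 + 52 + 18)/41 = 120/41

L = 120/41 = 2.9268 bits/symbol


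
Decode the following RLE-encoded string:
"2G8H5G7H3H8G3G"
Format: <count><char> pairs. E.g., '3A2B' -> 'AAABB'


Expanding each <count><char> pair:
  2G -> 'GG'
  8H -> 'HHHHHHHH'
  5G -> 'GGGGG'
  7H -> 'HHHHHHH'
  3H -> 'HHH'
  8G -> 'GGGGGGGG'
  3G -> 'GGG'

Decoded = GGHHHHHHHHGGGGGHHHHHHHHHHGGGGGGGGGGG


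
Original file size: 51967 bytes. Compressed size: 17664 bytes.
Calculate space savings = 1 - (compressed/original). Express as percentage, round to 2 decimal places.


ratio = compressed/original = 17664/51967 = 0.339908
savings = 1 - ratio = 1 - 0.339908 = 0.660092
as a percentage: 0.660092 * 100 = 66.01%

Space savings = 1 - 17664/51967 = 66.01%


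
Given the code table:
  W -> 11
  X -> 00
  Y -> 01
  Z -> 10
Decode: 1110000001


Decoding:
11 -> W
10 -> Z
00 -> X
00 -> X
01 -> Y


Result: WZXXY


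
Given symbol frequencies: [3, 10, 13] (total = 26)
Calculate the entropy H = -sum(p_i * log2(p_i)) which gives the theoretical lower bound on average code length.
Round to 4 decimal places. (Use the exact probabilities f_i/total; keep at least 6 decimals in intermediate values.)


Per-symbol terms -p_i * log2(p_i) with p_i = f_i/26:
  p = 3/26 = 0.115385: log2(p) = -3.115477, -p*log2(p) = 0.359478
  p = 10/26 = 0.384615: log2(p) = -1.378512, -p*log2(p) = 0.530197
  p = 13/26 = 0.500000: log2(p) = -1.000000, -p*log2(p) = 0.500000
H = 0.359478 + 0.530197 + 0.500000 = 1.389675

H = 1.3897 bits/symbol


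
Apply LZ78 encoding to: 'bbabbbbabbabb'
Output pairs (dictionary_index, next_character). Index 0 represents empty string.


LZ78 encoding steps:
Dictionary: {0: ''}
Step 1: w='' (idx 0), next='b' -> output (0, 'b'), add 'b' as idx 1
Step 2: w='b' (idx 1), next='a' -> output (1, 'a'), add 'ba' as idx 2
Step 3: w='b' (idx 1), next='b' -> output (1, 'b'), add 'bb' as idx 3
Step 4: w='bb' (idx 3), next='a' -> output (3, 'a'), add 'bba' as idx 4
Step 5: w='bba' (idx 4), next='b' -> output (4, 'b'), add 'bbab' as idx 5
Step 6: w='b' (idx 1), end of input -> output (1, '')


Encoded: [(0, 'b'), (1, 'a'), (1, 'b'), (3, 'a'), (4, 'b'), (1, '')]
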